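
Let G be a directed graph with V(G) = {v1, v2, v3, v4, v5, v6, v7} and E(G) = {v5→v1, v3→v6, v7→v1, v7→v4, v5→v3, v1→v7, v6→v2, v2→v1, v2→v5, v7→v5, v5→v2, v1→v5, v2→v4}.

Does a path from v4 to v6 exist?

No

v4 has no outgoing edges, so nothing is reachable from it.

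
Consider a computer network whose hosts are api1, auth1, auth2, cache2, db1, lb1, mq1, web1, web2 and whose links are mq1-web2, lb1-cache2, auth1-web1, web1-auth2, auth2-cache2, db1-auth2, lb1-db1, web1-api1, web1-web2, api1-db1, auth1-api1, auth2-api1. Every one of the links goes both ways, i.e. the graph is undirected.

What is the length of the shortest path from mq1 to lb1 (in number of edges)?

Distance 0: mq1.
Distance 1: web2.
Distance 2: web1.
Distance 3: api1, auth1, auth2.
Distance 4: cache2, db1.
Distance 5: lb1 — contains lb1.

5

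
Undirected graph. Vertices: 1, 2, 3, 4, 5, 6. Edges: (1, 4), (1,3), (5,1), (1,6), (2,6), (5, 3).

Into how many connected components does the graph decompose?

From 1: component {1, 2, 3, 4, 5, 6}.
That's 1 component.

1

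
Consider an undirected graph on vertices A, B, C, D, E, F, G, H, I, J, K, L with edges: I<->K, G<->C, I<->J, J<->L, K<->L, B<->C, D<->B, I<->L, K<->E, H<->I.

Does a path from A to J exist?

A has no edges, so nothing is reachable from it.

No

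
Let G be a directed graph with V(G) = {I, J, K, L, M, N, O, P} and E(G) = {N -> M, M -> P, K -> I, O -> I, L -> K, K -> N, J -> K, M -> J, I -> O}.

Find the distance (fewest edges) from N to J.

2

Distance 0: N.
Distance 1: M.
Distance 2: J, P — contains J.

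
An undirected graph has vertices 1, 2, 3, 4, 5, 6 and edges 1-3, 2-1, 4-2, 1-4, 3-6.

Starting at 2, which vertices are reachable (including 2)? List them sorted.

1, 2, 3, 4, 6

Start at 2.
Its neighbours: 1, 4.
Then their neighbours: 3.
Then next layer: 6.
Nothing further is reachable.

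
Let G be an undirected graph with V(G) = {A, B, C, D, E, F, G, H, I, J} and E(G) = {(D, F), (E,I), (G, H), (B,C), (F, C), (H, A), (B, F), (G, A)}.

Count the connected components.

From A: component {A, G, H}.
From B: component {B, C, D, F}.
From E: component {E, I}.
From J: component {J}.
That's 4 components.

4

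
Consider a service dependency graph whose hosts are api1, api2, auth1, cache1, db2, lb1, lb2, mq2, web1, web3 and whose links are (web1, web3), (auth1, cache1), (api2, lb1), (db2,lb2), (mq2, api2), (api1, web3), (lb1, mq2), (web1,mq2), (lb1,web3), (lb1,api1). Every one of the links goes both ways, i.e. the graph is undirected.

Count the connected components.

3

From api1: component {api1, api2, lb1, mq2, web1, web3}.
From auth1: component {auth1, cache1}.
From db2: component {db2, lb2}.
That's 3 components.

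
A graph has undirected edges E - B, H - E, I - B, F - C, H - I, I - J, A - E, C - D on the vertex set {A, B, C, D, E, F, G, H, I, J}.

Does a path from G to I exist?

G has no edges, so nothing is reachable from it.

No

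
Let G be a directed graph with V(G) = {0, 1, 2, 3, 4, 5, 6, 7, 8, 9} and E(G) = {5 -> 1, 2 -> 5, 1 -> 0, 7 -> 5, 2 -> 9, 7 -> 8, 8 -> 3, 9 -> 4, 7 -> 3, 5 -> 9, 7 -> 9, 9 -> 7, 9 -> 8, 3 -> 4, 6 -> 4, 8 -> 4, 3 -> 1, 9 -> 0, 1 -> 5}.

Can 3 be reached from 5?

Explore from 5.
Distance 1: reach 1, 9.
Distance 2: reach 0, 4, 7, 8.
Distance 3: reach 3.
Found 3.

Yes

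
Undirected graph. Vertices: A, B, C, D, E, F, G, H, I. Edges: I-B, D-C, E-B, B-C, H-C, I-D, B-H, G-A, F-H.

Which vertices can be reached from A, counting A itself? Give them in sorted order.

Start at A.
Its neighbours: G.
Nothing further is reachable.

A, G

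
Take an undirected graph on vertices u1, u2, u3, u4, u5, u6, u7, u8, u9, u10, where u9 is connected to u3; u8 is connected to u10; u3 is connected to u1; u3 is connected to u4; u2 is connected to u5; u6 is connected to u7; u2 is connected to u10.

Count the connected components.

3

From u1: component {u1, u3, u4, u9}.
From u2: component {u2, u5, u8, u10}.
From u6: component {u6, u7}.
That's 3 components.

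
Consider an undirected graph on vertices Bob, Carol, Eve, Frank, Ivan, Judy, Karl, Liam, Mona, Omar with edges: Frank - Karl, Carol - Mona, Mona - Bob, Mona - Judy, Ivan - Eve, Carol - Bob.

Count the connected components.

5

From Bob: component {Bob, Carol, Judy, Mona}.
From Eve: component {Eve, Ivan}.
From Frank: component {Frank, Karl}.
From Liam: component {Liam}.
From Omar: component {Omar}.
That's 5 components.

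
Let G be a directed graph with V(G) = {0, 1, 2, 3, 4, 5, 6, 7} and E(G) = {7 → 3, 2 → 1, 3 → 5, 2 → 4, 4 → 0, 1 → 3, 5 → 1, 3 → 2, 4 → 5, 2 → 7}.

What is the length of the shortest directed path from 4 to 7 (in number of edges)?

5

Distance 0: 4.
Distance 1: 0, 5.
Distance 2: 1.
Distance 3: 3.
Distance 4: 2.
Distance 5: 7 — contains 7.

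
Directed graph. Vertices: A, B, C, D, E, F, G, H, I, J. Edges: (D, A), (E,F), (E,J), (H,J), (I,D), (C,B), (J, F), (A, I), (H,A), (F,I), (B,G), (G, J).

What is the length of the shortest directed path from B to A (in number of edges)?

Distance 0: B.
Distance 1: G.
Distance 2: J.
Distance 3: F.
Distance 4: I.
Distance 5: D.
Distance 6: A — contains A.

6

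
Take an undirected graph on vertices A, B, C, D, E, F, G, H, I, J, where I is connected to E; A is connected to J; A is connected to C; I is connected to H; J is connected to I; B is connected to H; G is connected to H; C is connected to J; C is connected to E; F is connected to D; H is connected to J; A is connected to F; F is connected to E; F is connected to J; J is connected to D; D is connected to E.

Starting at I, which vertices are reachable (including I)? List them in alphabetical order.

Start at I.
Its neighbours: E, H, J.
Then their neighbours: A, B, C, D, F, G.
Every vertex is now reached.

A, B, C, D, E, F, G, H, I, J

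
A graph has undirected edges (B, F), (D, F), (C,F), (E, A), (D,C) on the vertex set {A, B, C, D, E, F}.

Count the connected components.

2

From A: component {A, E}.
From B: component {B, C, D, F}.
That's 2 components.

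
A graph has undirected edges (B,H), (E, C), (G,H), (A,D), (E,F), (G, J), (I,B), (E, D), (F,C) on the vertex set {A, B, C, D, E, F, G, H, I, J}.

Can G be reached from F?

No

Explore from F.
Distance 1: reach C, E.
Distance 2: reach D.
Distance 3: reach A.
The search is exhausted without reaching G; it lies in a different component.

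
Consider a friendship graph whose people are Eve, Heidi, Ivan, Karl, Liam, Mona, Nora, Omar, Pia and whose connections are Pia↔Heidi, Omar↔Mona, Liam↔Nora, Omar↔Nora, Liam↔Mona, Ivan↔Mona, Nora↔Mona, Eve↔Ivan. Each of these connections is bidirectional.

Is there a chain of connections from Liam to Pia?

Explore from Liam.
Distance 1: reach Mona, Nora.
Distance 2: reach Ivan, Omar.
Distance 3: reach Eve.
The search is exhausted without reaching Pia; it lies in a different component.

No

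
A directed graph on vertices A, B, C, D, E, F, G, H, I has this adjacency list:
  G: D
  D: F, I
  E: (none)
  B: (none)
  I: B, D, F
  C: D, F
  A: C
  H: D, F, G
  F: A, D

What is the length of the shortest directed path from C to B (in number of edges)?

3

Distance 0: C.
Distance 1: D, F.
Distance 2: A, I.
Distance 3: B — contains B.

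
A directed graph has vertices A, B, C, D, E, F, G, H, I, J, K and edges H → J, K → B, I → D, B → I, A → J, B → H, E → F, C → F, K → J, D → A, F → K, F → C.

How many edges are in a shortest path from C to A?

6

Distance 0: C.
Distance 1: F.
Distance 2: K.
Distance 3: B, J.
Distance 4: H, I.
Distance 5: D.
Distance 6: A — contains A.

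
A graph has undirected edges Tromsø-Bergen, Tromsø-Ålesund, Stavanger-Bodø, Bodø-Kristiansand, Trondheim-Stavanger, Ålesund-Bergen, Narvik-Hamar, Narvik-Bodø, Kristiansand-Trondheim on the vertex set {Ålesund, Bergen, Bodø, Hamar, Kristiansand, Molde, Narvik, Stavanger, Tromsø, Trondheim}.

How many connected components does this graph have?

3

From Ålesund: component {Ålesund, Bergen, Tromsø}.
From Bodø: component {Bodø, Hamar, Kristiansand, Narvik, Stavanger, Trondheim}.
From Molde: component {Molde}.
That's 3 components.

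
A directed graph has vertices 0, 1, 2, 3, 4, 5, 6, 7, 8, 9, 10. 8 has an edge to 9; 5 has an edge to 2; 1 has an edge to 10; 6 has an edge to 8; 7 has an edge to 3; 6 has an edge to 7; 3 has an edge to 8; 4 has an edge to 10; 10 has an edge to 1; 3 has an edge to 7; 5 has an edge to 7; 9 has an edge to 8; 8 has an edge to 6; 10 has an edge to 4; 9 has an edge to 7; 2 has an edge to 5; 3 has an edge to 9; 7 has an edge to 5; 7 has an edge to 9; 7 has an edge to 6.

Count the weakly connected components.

From 0: component {0}.
From 1: component {1, 4, 10}.
From 2: component {2, 3, 5, 6, 7, 8, 9}.
That's 3 components.

3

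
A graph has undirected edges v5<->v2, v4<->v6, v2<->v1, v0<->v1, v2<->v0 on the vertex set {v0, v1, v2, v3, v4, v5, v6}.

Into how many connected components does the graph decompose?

From v0: component {v0, v1, v2, v5}.
From v3: component {v3}.
From v4: component {v4, v6}.
That's 3 components.

3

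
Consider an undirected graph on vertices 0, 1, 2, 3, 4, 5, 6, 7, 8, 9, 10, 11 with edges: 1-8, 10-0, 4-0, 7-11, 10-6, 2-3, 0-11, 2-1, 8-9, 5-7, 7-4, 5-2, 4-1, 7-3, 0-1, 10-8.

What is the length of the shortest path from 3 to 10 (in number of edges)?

4

Distance 0: 3.
Distance 1: 2, 7.
Distance 2: 1, 4, 5, 11.
Distance 3: 0, 8.
Distance 4: 9, 10 — contains 10.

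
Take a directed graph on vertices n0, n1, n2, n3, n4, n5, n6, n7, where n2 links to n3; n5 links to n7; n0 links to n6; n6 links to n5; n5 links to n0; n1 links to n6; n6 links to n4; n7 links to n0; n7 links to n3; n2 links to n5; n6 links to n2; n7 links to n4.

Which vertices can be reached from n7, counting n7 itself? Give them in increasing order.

n0, n2, n3, n4, n5, n6, n7

Start at n7.
Its neighbours: n0, n3, n4.
Then their neighbours: n6.
Then next layer: n2, n5.
Nothing further is reachable.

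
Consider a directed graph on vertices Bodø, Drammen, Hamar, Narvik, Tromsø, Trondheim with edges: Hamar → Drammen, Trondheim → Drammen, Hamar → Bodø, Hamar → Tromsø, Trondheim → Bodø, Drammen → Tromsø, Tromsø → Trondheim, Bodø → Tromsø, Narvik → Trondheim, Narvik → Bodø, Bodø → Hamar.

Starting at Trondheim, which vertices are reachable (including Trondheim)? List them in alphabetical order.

Bodø, Drammen, Hamar, Tromsø, Trondheim

Start at Trondheim.
Its neighbours: Bodø, Drammen.
Then their neighbours: Hamar, Tromsø.
Nothing further is reachable.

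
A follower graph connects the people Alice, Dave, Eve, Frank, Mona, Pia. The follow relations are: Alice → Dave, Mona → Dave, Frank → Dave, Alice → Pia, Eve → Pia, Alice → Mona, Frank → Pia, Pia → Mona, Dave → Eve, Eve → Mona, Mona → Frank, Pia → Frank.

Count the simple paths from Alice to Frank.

Alice→Dave→Eve→Mona→Frank
Alice→Dave→Eve→Pia→Frank
Alice→Dave→Eve→Pia→Mona→Frank
Alice→Mona→Dave→Eve→Pia→Frank
Alice→Mona→Frank
Alice→Pia→Frank
Alice→Pia→Mona→Frank

7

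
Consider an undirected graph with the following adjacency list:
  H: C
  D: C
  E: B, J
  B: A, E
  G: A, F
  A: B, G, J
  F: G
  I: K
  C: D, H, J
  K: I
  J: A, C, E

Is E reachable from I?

No

Explore from I.
Distance 1: reach K.
The search is exhausted without reaching E; it lies in a different component.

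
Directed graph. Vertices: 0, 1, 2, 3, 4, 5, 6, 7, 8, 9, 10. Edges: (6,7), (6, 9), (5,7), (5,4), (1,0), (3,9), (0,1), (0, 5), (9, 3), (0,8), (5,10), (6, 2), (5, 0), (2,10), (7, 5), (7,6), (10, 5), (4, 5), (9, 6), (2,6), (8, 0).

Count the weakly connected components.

From 0: component {0, 1, 2, 3, 4, 5, 6, 7, 8, 9, 10}.
That's 1 component.

1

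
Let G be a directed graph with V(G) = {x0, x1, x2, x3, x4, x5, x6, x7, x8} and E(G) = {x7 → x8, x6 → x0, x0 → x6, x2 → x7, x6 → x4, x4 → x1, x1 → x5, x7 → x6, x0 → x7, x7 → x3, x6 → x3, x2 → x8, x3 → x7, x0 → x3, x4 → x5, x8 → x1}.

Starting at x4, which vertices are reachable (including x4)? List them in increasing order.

Start at x4.
Its neighbours: x1, x5.
Nothing further is reachable.

x1, x4, x5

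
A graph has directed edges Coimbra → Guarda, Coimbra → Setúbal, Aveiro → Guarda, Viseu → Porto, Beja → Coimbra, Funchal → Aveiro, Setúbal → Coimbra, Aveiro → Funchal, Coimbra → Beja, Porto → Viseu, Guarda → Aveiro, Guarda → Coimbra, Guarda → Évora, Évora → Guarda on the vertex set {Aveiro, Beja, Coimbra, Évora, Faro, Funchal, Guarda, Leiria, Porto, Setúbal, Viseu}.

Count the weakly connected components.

4

From Aveiro: component {Aveiro, Beja, Coimbra, Évora, Funchal, Guarda, Setúbal}.
From Faro: component {Faro}.
From Leiria: component {Leiria}.
From Porto: component {Porto, Viseu}.
That's 4 components.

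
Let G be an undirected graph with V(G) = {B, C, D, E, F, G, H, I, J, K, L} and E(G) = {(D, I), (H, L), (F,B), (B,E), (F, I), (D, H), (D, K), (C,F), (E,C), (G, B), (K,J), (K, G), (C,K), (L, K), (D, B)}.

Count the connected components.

1

From B: component {B, C, D, E, F, G, H, I, J, K, L}.
That's 1 component.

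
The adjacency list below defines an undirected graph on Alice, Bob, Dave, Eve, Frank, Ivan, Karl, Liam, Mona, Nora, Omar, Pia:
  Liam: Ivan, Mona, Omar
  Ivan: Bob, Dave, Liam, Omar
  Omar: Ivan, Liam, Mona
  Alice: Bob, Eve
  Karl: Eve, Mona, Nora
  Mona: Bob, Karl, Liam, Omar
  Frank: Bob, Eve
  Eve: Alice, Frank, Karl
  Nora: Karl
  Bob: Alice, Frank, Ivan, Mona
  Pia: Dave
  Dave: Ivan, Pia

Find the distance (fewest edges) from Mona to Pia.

4

Distance 0: Mona.
Distance 1: Bob, Karl, Liam, Omar.
Distance 2: Alice, Eve, Frank, Ivan, Nora.
Distance 3: Dave.
Distance 4: Pia — contains Pia.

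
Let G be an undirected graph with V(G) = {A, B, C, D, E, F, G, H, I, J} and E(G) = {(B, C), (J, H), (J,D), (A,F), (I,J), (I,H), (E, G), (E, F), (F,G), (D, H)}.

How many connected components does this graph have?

3

From A: component {A, E, F, G}.
From B: component {B, C}.
From D: component {D, H, I, J}.
That's 3 components.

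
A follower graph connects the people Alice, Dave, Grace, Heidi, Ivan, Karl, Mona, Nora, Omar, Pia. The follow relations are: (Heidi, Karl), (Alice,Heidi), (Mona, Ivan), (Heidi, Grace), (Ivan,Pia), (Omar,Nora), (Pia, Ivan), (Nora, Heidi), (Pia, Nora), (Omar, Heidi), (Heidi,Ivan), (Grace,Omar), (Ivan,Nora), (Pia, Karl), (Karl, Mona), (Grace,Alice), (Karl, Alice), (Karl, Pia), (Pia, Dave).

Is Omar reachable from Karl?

Explore from Karl.
Distance 1: reach Alice, Mona, Pia.
Distance 2: reach Dave, Heidi, Ivan, Nora.
Distance 3: reach Grace.
Distance 4: reach Omar.
Found Omar.

Yes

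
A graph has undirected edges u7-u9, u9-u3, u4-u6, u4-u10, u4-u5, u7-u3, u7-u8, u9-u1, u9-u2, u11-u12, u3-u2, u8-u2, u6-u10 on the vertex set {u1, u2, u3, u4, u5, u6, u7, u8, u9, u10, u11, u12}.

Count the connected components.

From u1: component {u1, u2, u3, u7, u8, u9}.
From u4: component {u4, u5, u6, u10}.
From u11: component {u11, u12}.
That's 3 components.

3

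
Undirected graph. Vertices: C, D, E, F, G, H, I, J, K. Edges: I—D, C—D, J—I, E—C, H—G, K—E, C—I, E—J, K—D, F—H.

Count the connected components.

2

From C: component {C, D, E, I, J, K}.
From F: component {F, G, H}.
That's 2 components.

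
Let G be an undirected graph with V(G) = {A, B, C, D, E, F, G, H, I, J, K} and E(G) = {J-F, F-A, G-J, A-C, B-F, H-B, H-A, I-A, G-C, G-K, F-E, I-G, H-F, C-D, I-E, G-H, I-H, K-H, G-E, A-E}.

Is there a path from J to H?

Yes

Explore from J.
Distance 1: reach F, G.
Distance 2: reach A, B, C, E, H, I, K.
Found H.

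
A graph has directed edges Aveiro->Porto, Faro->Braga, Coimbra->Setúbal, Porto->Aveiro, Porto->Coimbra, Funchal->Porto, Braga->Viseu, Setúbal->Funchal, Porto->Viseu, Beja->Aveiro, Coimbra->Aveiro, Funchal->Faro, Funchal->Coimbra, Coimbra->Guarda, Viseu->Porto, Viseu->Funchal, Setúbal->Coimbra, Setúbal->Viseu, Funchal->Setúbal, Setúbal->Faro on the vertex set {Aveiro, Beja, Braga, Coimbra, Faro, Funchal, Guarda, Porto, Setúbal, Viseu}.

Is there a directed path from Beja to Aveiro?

Yes

Explore from Beja.
Distance 1: reach Aveiro.
Found Aveiro.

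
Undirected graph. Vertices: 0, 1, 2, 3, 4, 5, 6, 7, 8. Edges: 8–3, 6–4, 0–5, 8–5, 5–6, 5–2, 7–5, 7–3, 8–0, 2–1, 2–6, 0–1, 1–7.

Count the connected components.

1

From 0: component {0, 1, 2, 3, 4, 5, 6, 7, 8}.
That's 1 component.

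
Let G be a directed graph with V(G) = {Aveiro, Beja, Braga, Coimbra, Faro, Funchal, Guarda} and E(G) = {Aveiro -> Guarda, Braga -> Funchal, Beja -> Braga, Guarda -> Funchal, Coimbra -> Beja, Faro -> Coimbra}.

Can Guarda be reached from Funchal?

No

Funchal has no outgoing edges, so nothing is reachable from it.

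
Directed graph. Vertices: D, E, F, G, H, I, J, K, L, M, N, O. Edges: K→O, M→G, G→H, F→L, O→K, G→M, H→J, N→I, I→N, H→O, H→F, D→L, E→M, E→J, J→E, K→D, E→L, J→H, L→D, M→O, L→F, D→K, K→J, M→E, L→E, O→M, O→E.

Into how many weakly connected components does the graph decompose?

2

From D: component {D, E, F, G, H, J, K, L, M, O}.
From I: component {I, N}.
That's 2 components.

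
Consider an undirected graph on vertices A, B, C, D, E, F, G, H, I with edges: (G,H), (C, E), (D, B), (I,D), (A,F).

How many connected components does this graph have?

4

From A: component {A, F}.
From B: component {B, D, I}.
From C: component {C, E}.
From G: component {G, H}.
That's 4 components.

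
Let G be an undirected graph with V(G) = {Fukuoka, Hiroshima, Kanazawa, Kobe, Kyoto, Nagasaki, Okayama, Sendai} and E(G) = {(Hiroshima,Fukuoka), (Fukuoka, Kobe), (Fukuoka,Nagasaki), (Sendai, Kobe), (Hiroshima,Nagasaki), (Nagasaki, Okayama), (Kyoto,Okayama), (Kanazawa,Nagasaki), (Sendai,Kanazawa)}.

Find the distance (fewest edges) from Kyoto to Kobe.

4

Distance 0: Kyoto.
Distance 1: Okayama.
Distance 2: Nagasaki.
Distance 3: Fukuoka, Hiroshima, Kanazawa.
Distance 4: Kobe, Sendai — contains Kobe.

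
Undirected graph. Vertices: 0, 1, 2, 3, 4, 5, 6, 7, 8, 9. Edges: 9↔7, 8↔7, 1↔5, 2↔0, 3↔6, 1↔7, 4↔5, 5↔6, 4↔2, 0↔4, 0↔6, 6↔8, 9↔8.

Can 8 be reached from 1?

Yes

Explore from 1.
Distance 1: reach 5, 7.
Distance 2: reach 4, 6, 8, 9.
Found 8.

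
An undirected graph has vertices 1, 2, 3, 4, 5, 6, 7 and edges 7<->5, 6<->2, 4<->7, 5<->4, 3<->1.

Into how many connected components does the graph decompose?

3

From 1: component {1, 3}.
From 2: component {2, 6}.
From 4: component {4, 5, 7}.
That's 3 components.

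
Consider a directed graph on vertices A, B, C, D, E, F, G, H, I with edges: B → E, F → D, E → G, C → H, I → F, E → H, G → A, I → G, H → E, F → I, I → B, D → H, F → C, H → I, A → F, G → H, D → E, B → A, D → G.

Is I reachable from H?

Explore from H.
Distance 1: reach E, I.
Found I.

Yes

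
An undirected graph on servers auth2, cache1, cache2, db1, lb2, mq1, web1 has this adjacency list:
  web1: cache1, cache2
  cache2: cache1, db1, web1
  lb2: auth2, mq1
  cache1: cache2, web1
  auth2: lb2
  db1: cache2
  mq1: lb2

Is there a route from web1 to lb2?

Explore from web1.
Distance 1: reach cache1, cache2.
Distance 2: reach db1.
The search is exhausted without reaching lb2; it lies in a different component.

No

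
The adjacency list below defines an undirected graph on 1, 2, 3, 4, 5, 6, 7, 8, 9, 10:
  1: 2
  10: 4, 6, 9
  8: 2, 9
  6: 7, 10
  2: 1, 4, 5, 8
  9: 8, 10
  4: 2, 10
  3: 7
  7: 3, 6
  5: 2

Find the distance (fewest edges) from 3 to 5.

6

Distance 0: 3.
Distance 1: 7.
Distance 2: 6.
Distance 3: 10.
Distance 4: 4, 9.
Distance 5: 2, 8.
Distance 6: 1, 5 — contains 5.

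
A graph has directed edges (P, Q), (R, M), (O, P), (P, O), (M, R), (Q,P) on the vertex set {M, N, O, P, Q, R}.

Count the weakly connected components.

3

From M: component {M, R}.
From N: component {N}.
From O: component {O, P, Q}.
That's 3 components.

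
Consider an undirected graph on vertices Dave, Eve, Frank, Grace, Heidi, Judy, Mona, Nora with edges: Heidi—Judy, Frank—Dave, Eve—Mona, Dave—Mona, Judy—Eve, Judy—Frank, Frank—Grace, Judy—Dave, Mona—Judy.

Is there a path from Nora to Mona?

Nora has no edges, so nothing is reachable from it.

No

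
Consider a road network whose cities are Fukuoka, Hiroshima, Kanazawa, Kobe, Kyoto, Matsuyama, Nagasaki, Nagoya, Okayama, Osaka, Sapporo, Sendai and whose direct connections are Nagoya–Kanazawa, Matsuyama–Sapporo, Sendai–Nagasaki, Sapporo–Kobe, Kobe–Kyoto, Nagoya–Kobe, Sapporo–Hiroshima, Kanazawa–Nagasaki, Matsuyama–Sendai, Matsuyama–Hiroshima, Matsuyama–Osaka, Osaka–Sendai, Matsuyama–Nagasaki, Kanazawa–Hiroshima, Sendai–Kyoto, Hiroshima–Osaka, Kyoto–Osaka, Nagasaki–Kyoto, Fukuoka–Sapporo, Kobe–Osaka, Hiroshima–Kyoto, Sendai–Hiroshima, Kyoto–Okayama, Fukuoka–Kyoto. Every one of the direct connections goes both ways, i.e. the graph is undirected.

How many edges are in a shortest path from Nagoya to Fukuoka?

3

Distance 0: Nagoya.
Distance 1: Kanazawa, Kobe.
Distance 2: Hiroshima, Kyoto, Nagasaki, Osaka, Sapporo.
Distance 3: Fukuoka, Matsuyama, Okayama, Sendai — contains Fukuoka.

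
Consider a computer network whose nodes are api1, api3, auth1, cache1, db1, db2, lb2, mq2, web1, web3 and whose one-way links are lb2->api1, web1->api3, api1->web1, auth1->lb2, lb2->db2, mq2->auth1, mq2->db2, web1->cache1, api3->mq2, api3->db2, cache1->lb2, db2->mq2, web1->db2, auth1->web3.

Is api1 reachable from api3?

Explore from api3.
Distance 1: reach db2, mq2.
Distance 2: reach auth1.
Distance 3: reach lb2, web3.
Distance 4: reach api1.
Found api1.

Yes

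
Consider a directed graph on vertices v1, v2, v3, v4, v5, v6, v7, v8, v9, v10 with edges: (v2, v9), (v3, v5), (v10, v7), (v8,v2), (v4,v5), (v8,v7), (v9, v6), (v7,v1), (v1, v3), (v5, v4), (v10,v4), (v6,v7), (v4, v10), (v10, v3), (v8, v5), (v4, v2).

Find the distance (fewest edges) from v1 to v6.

6

Distance 0: v1.
Distance 1: v3.
Distance 2: v5.
Distance 3: v4.
Distance 4: v2, v10.
Distance 5: v7, v9.
Distance 6: v6 — contains v6.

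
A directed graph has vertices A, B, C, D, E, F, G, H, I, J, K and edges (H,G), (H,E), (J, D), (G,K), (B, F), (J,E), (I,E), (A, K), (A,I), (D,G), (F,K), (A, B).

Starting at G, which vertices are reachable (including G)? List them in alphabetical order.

G, K

Start at G.
Its neighbours: K.
Nothing further is reachable.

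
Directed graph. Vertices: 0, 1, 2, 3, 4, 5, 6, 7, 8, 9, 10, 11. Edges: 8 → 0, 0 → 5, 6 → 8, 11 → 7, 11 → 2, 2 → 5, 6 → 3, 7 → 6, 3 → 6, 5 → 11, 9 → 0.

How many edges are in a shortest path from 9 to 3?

6

Distance 0: 9.
Distance 1: 0.
Distance 2: 5.
Distance 3: 11.
Distance 4: 2, 7.
Distance 5: 6.
Distance 6: 3, 8 — contains 3.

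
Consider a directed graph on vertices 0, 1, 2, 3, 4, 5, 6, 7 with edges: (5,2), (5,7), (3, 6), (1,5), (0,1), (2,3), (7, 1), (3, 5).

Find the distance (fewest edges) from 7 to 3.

Distance 0: 7.
Distance 1: 1.
Distance 2: 5.
Distance 3: 2.
Distance 4: 3 — contains 3.

4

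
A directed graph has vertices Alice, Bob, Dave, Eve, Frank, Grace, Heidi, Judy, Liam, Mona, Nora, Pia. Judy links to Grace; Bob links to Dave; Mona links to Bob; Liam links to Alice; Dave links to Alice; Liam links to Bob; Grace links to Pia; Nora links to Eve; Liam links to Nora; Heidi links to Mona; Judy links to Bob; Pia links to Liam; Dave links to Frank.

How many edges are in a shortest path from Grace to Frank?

5

Distance 0: Grace.
Distance 1: Pia.
Distance 2: Liam.
Distance 3: Alice, Bob, Nora.
Distance 4: Dave, Eve.
Distance 5: Frank — contains Frank.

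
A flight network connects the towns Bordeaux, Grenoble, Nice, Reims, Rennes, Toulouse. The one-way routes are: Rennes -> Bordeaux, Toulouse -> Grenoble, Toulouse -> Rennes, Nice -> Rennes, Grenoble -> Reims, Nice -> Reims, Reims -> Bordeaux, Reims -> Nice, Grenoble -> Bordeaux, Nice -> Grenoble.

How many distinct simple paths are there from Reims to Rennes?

1

Reims→Nice→Rennes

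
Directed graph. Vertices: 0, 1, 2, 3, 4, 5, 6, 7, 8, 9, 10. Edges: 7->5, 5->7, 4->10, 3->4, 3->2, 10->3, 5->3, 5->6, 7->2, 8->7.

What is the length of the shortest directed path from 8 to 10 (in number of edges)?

5

Distance 0: 8.
Distance 1: 7.
Distance 2: 2, 5.
Distance 3: 3, 6.
Distance 4: 4.
Distance 5: 10 — contains 10.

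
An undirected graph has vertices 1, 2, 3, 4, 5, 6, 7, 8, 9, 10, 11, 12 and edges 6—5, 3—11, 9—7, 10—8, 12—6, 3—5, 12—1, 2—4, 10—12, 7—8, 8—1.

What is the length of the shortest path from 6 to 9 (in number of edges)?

5

Distance 0: 6.
Distance 1: 5, 12.
Distance 2: 1, 3, 10.
Distance 3: 8, 11.
Distance 4: 7.
Distance 5: 9 — contains 9.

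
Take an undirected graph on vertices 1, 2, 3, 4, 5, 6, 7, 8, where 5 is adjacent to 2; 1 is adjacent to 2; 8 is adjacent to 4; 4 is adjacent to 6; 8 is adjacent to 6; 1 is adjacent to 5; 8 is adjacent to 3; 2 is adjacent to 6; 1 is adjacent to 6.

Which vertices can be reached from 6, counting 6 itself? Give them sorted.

1, 2, 3, 4, 5, 6, 8

Start at 6.
Its neighbours: 1, 2, 4, 8.
Then their neighbours: 3, 5.
Nothing further is reachable.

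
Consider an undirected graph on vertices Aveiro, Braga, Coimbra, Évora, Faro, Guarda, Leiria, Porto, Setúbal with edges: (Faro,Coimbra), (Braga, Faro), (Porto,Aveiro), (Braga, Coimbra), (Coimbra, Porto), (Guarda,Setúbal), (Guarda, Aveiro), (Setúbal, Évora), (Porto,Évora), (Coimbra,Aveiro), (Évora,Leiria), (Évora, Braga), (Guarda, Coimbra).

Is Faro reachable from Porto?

Explore from Porto.
Distance 1: reach Aveiro, Coimbra, Évora.
Distance 2: reach Braga, Faro, Guarda, Leiria, Setúbal.
Found Faro.

Yes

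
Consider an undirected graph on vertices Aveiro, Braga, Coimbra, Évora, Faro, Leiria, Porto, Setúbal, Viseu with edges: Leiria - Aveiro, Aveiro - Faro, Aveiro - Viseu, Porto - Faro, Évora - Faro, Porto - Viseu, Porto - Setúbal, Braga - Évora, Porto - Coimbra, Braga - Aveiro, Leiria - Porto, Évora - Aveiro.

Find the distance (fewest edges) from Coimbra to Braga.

4

Distance 0: Coimbra.
Distance 1: Porto.
Distance 2: Faro, Leiria, Setúbal, Viseu.
Distance 3: Aveiro, Évora.
Distance 4: Braga — contains Braga.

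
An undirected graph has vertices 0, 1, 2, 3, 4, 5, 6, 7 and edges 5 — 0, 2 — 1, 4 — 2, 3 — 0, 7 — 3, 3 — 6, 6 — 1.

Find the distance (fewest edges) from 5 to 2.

Distance 0: 5.
Distance 1: 0.
Distance 2: 3.
Distance 3: 6, 7.
Distance 4: 1.
Distance 5: 2 — contains 2.

5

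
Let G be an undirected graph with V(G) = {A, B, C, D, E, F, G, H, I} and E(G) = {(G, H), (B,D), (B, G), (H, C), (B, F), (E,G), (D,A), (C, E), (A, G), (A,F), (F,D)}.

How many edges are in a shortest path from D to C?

4

Distance 0: D.
Distance 1: A, B, F.
Distance 2: G.
Distance 3: E, H.
Distance 4: C — contains C.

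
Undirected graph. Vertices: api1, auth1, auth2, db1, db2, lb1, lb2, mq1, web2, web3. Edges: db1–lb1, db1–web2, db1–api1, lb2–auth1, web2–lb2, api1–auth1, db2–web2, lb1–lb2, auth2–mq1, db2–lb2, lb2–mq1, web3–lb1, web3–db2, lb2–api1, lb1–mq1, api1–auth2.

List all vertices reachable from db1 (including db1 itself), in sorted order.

api1, auth1, auth2, db1, db2, lb1, lb2, mq1, web2, web3

Start at db1.
Its neighbours: api1, lb1, web2.
Then their neighbours: auth1, auth2, db2, lb2, mq1, web3.
Every vertex is now reached.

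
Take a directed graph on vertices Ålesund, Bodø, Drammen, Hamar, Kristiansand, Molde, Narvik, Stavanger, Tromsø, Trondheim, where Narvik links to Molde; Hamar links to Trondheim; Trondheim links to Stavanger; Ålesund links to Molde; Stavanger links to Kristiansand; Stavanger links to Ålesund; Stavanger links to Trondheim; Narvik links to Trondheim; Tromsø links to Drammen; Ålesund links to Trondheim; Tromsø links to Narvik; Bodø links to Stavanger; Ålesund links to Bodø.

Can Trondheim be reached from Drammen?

Drammen has no outgoing edges, so nothing is reachable from it.

No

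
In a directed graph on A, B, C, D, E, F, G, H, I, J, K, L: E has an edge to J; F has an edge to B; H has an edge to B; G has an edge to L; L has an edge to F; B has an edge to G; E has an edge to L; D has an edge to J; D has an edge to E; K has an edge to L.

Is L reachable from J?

No

J has no outgoing edges, so nothing is reachable from it.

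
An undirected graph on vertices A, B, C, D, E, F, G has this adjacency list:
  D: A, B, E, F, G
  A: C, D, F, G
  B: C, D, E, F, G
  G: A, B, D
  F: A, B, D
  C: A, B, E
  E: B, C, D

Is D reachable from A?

Explore from A.
Distance 1: reach C, D, F, G.
Found D.

Yes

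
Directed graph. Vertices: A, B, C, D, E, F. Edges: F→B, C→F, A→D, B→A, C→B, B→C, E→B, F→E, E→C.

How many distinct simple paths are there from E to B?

E→B
E→C→B
E→C→F→B

3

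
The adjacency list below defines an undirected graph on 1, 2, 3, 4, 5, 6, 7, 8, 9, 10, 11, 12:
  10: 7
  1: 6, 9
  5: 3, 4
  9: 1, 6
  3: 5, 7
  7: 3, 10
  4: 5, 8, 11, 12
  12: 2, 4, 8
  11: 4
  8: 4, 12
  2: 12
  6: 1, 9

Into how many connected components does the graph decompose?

From 1: component {1, 6, 9}.
From 2: component {2, 3, 4, 5, 7, 8, 10, 11, 12}.
That's 2 components.

2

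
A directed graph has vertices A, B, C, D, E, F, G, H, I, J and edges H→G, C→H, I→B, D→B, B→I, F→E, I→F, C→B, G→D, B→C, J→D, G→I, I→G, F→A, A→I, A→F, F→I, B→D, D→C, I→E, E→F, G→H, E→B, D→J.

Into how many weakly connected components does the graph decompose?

1

From A: component {A, B, C, D, E, F, G, H, I, J}.
That's 1 component.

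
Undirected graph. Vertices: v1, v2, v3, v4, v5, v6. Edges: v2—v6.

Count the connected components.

5

From v1: component {v1}.
From v2: component {v2, v6}.
From v3: component {v3}.
From v4: component {v4}.
From v5: component {v5}.
That's 5 components.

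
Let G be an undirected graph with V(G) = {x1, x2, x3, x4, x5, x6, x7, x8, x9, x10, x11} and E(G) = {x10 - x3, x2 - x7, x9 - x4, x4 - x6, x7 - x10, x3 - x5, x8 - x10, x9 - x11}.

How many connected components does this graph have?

From x1: component {x1}.
From x2: component {x2, x3, x5, x7, x8, x10}.
From x4: component {x4, x6, x9, x11}.
That's 3 components.

3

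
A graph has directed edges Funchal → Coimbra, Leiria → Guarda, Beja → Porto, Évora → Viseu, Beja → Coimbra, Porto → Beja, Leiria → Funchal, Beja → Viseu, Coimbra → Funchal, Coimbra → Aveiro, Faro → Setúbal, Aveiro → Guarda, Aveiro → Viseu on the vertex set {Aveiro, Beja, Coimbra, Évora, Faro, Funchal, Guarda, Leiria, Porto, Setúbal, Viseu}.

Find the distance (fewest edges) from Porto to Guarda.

4

Distance 0: Porto.
Distance 1: Beja.
Distance 2: Coimbra, Viseu.
Distance 3: Aveiro, Funchal.
Distance 4: Guarda — contains Guarda.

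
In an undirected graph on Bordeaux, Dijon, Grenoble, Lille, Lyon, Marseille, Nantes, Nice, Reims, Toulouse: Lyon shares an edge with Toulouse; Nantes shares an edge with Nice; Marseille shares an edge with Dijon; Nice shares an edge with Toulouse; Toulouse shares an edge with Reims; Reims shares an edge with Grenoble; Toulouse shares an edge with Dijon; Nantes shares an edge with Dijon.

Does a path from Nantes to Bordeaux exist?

No

Explore from Nantes.
Distance 1: reach Dijon, Nice.
Distance 2: reach Marseille, Toulouse.
Distance 3: reach Lyon, Reims.
Distance 4: reach Grenoble.
The search is exhausted without reaching Bordeaux; it lies in a different component.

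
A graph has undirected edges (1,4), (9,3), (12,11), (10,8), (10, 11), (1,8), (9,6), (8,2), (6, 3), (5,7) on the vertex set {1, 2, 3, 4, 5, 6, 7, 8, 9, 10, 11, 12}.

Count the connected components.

3

From 1: component {1, 2, 4, 8, 10, 11, 12}.
From 3: component {3, 6, 9}.
From 5: component {5, 7}.
That's 3 components.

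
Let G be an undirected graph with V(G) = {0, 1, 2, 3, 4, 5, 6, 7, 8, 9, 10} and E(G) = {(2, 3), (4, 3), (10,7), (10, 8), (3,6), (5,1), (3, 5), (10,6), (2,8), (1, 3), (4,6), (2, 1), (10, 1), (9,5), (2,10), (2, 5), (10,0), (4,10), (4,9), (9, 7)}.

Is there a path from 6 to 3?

Explore from 6.
Distance 1: reach 3, 4, 10.
Found 3.

Yes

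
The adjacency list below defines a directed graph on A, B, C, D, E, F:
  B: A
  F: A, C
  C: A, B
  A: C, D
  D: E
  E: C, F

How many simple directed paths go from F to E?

F→A→D→E
F→C→A→D→E
F→C→B→A→D→E

3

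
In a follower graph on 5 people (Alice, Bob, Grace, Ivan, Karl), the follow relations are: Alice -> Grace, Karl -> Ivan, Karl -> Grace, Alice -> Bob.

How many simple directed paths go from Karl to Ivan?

Karl→Ivan

1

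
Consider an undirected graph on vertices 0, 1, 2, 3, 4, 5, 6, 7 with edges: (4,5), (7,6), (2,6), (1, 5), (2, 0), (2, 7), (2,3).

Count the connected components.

From 0: component {0, 2, 3, 6, 7}.
From 1: component {1, 4, 5}.
That's 2 components.

2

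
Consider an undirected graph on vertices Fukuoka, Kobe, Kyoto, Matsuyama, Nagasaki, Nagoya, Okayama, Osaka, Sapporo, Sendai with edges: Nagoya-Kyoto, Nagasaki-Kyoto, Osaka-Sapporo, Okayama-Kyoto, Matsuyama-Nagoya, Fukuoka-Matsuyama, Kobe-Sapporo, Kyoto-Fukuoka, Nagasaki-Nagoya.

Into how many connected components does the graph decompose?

3

From Fukuoka: component {Fukuoka, Kyoto, Matsuyama, Nagasaki, Nagoya, Okayama}.
From Kobe: component {Kobe, Osaka, Sapporo}.
From Sendai: component {Sendai}.
That's 3 components.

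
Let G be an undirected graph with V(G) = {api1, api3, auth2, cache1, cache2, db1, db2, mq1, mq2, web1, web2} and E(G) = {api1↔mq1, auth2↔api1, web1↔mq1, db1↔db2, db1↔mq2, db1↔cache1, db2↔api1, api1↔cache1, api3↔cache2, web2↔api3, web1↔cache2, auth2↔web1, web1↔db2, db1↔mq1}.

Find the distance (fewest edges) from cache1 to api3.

Distance 0: cache1.
Distance 1: api1, db1.
Distance 2: auth2, db2, mq1, mq2.
Distance 3: web1.
Distance 4: cache2.
Distance 5: api3 — contains api3.

5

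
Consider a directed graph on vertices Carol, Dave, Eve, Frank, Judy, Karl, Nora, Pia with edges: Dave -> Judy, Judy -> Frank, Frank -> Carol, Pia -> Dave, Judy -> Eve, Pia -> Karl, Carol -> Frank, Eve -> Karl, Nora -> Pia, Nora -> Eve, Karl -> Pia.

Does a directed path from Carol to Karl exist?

Explore from Carol.
Distance 1: reach Frank.
The search from Carol is exhausted; no directed path reaches Karl.

No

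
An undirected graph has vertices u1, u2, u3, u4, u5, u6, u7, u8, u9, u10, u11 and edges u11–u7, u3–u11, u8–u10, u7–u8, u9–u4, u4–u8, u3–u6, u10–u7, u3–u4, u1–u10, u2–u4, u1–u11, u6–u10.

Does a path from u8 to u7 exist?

Explore from u8.
Distance 1: reach u4, u7, u10.
Found u7.

Yes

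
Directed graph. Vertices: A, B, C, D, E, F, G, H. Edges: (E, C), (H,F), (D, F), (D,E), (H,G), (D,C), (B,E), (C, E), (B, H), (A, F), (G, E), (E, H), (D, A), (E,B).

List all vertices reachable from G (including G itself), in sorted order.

Start at G.
Its neighbours: E.
Then their neighbours: B, C, H.
Then next layer: F.
Nothing further is reachable.

B, C, E, F, G, H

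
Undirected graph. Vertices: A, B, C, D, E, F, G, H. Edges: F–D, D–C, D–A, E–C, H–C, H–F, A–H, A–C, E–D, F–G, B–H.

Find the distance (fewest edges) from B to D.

Distance 0: B.
Distance 1: H.
Distance 2: A, C, F.
Distance 3: D, E, G — contains D.

3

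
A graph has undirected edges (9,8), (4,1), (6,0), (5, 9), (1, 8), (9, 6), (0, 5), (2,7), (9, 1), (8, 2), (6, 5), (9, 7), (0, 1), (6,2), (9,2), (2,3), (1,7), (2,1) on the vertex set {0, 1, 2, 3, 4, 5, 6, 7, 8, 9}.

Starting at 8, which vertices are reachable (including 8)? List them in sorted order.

0, 1, 2, 3, 4, 5, 6, 7, 8, 9

Start at 8.
Its neighbours: 1, 2, 9.
Then their neighbours: 0, 3, 4, 5, 6, 7.
Every vertex is now reached.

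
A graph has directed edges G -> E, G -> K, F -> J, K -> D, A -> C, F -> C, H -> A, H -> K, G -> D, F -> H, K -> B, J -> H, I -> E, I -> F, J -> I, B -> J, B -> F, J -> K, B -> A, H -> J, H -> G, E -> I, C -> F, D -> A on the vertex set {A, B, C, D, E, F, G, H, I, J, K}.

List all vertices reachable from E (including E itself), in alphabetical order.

A, B, C, D, E, F, G, H, I, J, K

Start at E.
Its neighbours: I.
Then their neighbours: F.
Then next layer: C, H, J.
Then next layer: A, G, K.
Then next layer: B, D.
Every vertex is now reached.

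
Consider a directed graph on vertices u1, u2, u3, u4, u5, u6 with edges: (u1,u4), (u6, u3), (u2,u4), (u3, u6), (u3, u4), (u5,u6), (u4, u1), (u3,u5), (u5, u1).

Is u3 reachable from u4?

Explore from u4.
Distance 1: reach u1.
The search from u4 is exhausted; no directed path reaches u3.

No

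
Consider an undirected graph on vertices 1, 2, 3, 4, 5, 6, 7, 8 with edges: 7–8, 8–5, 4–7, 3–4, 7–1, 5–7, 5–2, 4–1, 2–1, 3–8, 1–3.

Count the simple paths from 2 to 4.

2–1–3–4
2–1–3–8–5–7–4
2–1–3–8–7–4
2–1–4
2–1–7–4
2–1–7–5–8–3–4
2–1–7–8–3–4
2–5–7–1–3–4
... and 10 more.

18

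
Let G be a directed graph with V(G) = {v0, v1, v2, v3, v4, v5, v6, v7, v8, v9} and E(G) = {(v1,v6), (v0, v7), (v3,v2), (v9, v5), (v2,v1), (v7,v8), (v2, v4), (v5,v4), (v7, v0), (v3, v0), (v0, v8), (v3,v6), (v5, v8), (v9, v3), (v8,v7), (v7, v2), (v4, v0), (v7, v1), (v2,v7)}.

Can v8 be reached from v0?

Yes

Explore from v0.
Distance 1: reach v7, v8.
Found v8.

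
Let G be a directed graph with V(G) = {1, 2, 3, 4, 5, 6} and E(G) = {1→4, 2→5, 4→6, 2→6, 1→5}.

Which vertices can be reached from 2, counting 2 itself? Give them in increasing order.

Start at 2.
Its neighbours: 5, 6.
Nothing further is reachable.

2, 5, 6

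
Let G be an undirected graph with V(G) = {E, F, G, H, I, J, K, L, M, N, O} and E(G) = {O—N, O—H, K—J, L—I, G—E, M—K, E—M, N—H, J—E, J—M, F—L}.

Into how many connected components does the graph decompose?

3

From E: component {E, G, J, K, M}.
From F: component {F, I, L}.
From H: component {H, N, O}.
That's 3 components.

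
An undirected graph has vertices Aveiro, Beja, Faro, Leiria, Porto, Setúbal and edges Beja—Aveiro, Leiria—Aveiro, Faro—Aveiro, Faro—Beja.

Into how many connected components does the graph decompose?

From Aveiro: component {Aveiro, Beja, Faro, Leiria}.
From Porto: component {Porto}.
From Setúbal: component {Setúbal}.
That's 3 components.

3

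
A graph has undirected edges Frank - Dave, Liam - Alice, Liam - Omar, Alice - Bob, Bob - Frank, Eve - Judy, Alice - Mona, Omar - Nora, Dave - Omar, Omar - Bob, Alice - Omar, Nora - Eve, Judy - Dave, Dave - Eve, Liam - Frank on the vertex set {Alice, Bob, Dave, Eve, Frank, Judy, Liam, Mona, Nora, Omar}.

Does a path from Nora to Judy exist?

Explore from Nora.
Distance 1: reach Eve, Omar.
Distance 2: reach Alice, Bob, Dave, Judy, Liam.
Found Judy.

Yes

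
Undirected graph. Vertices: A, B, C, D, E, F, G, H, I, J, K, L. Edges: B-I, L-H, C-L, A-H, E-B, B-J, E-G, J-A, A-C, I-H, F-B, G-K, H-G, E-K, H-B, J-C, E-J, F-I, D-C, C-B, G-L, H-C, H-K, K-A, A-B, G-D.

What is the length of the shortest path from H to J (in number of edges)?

2

Distance 0: H.
Distance 1: A, B, C, G, I, K, L.
Distance 2: D, E, F, J — contains J.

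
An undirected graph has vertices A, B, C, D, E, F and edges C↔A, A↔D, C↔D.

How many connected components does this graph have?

4

From A: component {A, C, D}.
From B: component {B}.
From E: component {E}.
From F: component {F}.
That's 4 components.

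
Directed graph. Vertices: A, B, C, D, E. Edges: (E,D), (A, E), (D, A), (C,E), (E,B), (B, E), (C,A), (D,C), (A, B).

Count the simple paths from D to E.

5

D→A→B→E
D→A→E
D→C→A→B→E
D→C→A→E
D→C→E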